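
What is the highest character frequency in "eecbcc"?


Input: eecbcc
Character counts:
  'b': 1
  'c': 3
  'e': 2
Maximum frequency: 3

3


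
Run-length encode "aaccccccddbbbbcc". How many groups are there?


Input: aaccccccddbbbbcc
Scanning for consecutive runs:
  Group 1: 'a' x 2 (positions 0-1)
  Group 2: 'c' x 6 (positions 2-7)
  Group 3: 'd' x 2 (positions 8-9)
  Group 4: 'b' x 4 (positions 10-13)
  Group 5: 'c' x 2 (positions 14-15)
Total groups: 5

5


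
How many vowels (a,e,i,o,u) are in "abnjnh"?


Input: abnjnh
Checking each character:
  'a' at position 0: vowel (running total: 1)
  'b' at position 1: consonant
  'n' at position 2: consonant
  'j' at position 3: consonant
  'n' at position 4: consonant
  'h' at position 5: consonant
Total vowels: 1

1


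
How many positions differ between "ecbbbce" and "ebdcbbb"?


Comparing "ecbbbce" and "ebdcbbb" position by position:
  Position 0: 'e' vs 'e' => same
  Position 1: 'c' vs 'b' => DIFFER
  Position 2: 'b' vs 'd' => DIFFER
  Position 3: 'b' vs 'c' => DIFFER
  Position 4: 'b' vs 'b' => same
  Position 5: 'c' vs 'b' => DIFFER
  Position 6: 'e' vs 'b' => DIFFER
Positions that differ: 5

5


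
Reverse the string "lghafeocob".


Input: lghafeocob
Reading characters right to left:
  Position 9: 'b'
  Position 8: 'o'
  Position 7: 'c'
  Position 6: 'o'
  Position 5: 'e'
  Position 4: 'f'
  Position 3: 'a'
  Position 2: 'h'
  Position 1: 'g'
  Position 0: 'l'
Reversed: bocoefahgl

bocoefahgl


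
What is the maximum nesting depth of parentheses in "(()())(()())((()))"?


Input: "(()())(()())((()))"
Tracking depth:
  Position 0 '(': depth becomes 1
  Position 1 '(': depth becomes 2
  Position 2 ')': depth becomes 1
  Position 3 '(': depth becomes 2
  Position 4 ')': depth becomes 1
  Position 5 ')': depth becomes 0
  Position 6 '(': depth becomes 1
  Position 7 '(': depth becomes 2
  Position 8 ')': depth becomes 1
  Position 9 '(': depth becomes 2
  Position 10 ')': depth becomes 1
  Position 11 ')': depth becomes 0
  Position 12 '(': depth becomes 1
  Position 13 '(': depth becomes 2
  Position 14 '(': depth becomes 3
  Position 15 ')': depth becomes 2
  Position 16 ')': depth becomes 1
  Position 17 ')': depth becomes 0
Maximum depth reached: 3

3


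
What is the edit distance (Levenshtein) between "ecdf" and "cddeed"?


Computing edit distance: "ecdf" -> "cddeed"
DP table:
           c    d    d    e    e    d
      0    1    2    3    4    5    6
  e   1    1    2    3    3    4    5
  c   2    1    2    3    4    4    5
  d   3    2    1    2    3    4    4
  f   4    3    2    2    3    4    5
Edit distance = dp[4][6] = 5

5


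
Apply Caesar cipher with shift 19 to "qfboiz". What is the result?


Caesar cipher: shift "qfboiz" by 19
  'q' (pos 16) + 19 = pos 9 = 'j'
  'f' (pos 5) + 19 = pos 24 = 'y'
  'b' (pos 1) + 19 = pos 20 = 'u'
  'o' (pos 14) + 19 = pos 7 = 'h'
  'i' (pos 8) + 19 = pos 1 = 'b'
  'z' (pos 25) + 19 = pos 18 = 's'
Result: jyuhbs

jyuhbs


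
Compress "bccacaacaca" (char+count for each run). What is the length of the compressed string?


Input: bccacaacaca
Runs:
  'b' x 1 => "b1"
  'c' x 2 => "c2"
  'a' x 1 => "a1"
  'c' x 1 => "c1"
  'a' x 2 => "a2"
  'c' x 1 => "c1"
  'a' x 1 => "a1"
  'c' x 1 => "c1"
  'a' x 1 => "a1"
Compressed: "b1c2a1c1a2c1a1c1a1"
Compressed length: 18

18


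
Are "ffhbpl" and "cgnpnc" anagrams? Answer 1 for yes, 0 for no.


Strings: "ffhbpl", "cgnpnc"
Sorted first:  bffhlp
Sorted second: ccgnnp
Differ at position 0: 'b' vs 'c' => not anagrams

0


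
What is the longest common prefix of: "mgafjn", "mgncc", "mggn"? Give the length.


Words: mgafjn, mgncc, mggn
  Position 0: all 'm' => match
  Position 1: all 'g' => match
  Position 2: ('a', 'n', 'g') => mismatch, stop
LCP = "mg" (length 2)

2


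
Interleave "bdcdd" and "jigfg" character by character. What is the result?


Interleaving "bdcdd" and "jigfg":
  Position 0: 'b' from first, 'j' from second => "bj"
  Position 1: 'd' from first, 'i' from second => "di"
  Position 2: 'c' from first, 'g' from second => "cg"
  Position 3: 'd' from first, 'f' from second => "df"
  Position 4: 'd' from first, 'g' from second => "dg"
Result: bjdicgdfdg

bjdicgdfdg


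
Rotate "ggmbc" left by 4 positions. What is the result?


Input: "ggmbc", rotate left by 4
First 4 characters: "ggmb"
Remaining characters: "c"
Concatenate remaining + first: "c" + "ggmb" = "cggmb"

cggmb


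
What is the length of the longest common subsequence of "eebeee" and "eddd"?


LCS of "eebeee" and "eddd"
DP table:
           e    d    d    d
      0    0    0    0    0
  e   0    1    1    1    1
  e   0    1    1    1    1
  b   0    1    1    1    1
  e   0    1    1    1    1
  e   0    1    1    1    1
  e   0    1    1    1    1
LCS length = dp[6][4] = 1

1


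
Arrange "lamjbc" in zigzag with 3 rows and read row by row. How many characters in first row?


Zigzag "lamjbc" into 3 rows:
Placing characters:
  'l' => row 0
  'a' => row 1
  'm' => row 2
  'j' => row 1
  'b' => row 0
  'c' => row 1
Rows:
  Row 0: "lb"
  Row 1: "ajc"
  Row 2: "m"
First row length: 2

2


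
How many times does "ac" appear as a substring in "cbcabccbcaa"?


Searching for "ac" in "cbcabccbcaa"
Scanning each position:
  Position 0: "cb" => no
  Position 1: "bc" => no
  Position 2: "ca" => no
  Position 3: "ab" => no
  Position 4: "bc" => no
  Position 5: "cc" => no
  Position 6: "cb" => no
  Position 7: "bc" => no
  Position 8: "ca" => no
  Position 9: "aa" => no
Total occurrences: 0

0


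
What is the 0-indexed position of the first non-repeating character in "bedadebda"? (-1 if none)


Input: bedadebda
Character frequencies:
  'a': 2
  'b': 2
  'd': 3
  'e': 2
Scanning left to right for freq == 1:
  Position 0 ('b'): freq=2, skip
  Position 1 ('e'): freq=2, skip
  Position 2 ('d'): freq=3, skip
  Position 3 ('a'): freq=2, skip
  Position 4 ('d'): freq=3, skip
  Position 5 ('e'): freq=2, skip
  Position 6 ('b'): freq=2, skip
  Position 7 ('d'): freq=3, skip
  Position 8 ('a'): freq=2, skip
  No unique character found => answer = -1

-1


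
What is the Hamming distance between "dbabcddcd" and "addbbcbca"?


Comparing "dbabcddcd" and "addbbcbca" position by position:
  Position 0: 'd' vs 'a' => differ
  Position 1: 'b' vs 'd' => differ
  Position 2: 'a' vs 'd' => differ
  Position 3: 'b' vs 'b' => same
  Position 4: 'c' vs 'b' => differ
  Position 5: 'd' vs 'c' => differ
  Position 6: 'd' vs 'b' => differ
  Position 7: 'c' vs 'c' => same
  Position 8: 'd' vs 'a' => differ
Total differences (Hamming distance): 7

7


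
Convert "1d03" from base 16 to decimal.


Input: "1d03" in base 16
Positional expansion:
  Digit '1' (value 1) x 16^3 = 4096
  Digit 'd' (value 13) x 16^2 = 3328
  Digit '0' (value 0) x 16^1 = 0
  Digit '3' (value 3) x 16^0 = 3
Sum = 7427

7427


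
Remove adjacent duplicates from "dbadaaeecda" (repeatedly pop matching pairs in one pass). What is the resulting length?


Input: dbadaaeecda
Stack-based adjacent duplicate removal:
  Read 'd': push. Stack: d
  Read 'b': push. Stack: db
  Read 'a': push. Stack: dba
  Read 'd': push. Stack: dbad
  Read 'a': push. Stack: dbada
  Read 'a': matches stack top 'a' => pop. Stack: dbad
  Read 'e': push. Stack: dbade
  Read 'e': matches stack top 'e' => pop. Stack: dbad
  Read 'c': push. Stack: dbadc
  Read 'd': push. Stack: dbadcd
  Read 'a': push. Stack: dbadcda
Final stack: "dbadcda" (length 7)

7


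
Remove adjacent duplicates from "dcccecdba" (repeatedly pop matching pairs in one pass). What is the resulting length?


Input: dcccecdba
Stack-based adjacent duplicate removal:
  Read 'd': push. Stack: d
  Read 'c': push. Stack: dc
  Read 'c': matches stack top 'c' => pop. Stack: d
  Read 'c': push. Stack: dc
  Read 'e': push. Stack: dce
  Read 'c': push. Stack: dcec
  Read 'd': push. Stack: dcecd
  Read 'b': push. Stack: dcecdb
  Read 'a': push. Stack: dcecdba
Final stack: "dcecdba" (length 7)

7


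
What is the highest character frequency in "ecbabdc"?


Input: ecbabdc
Character counts:
  'a': 1
  'b': 2
  'c': 2
  'd': 1
  'e': 1
Maximum frequency: 2

2


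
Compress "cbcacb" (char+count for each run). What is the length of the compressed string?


Input: cbcacb
Runs:
  'c' x 1 => "c1"
  'b' x 1 => "b1"
  'c' x 1 => "c1"
  'a' x 1 => "a1"
  'c' x 1 => "c1"
  'b' x 1 => "b1"
Compressed: "c1b1c1a1c1b1"
Compressed length: 12

12


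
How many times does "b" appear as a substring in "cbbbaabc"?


Searching for "b" in "cbbbaabc"
Scanning each position:
  Position 0: "c" => no
  Position 1: "b" => MATCH
  Position 2: "b" => MATCH
  Position 3: "b" => MATCH
  Position 4: "a" => no
  Position 5: "a" => no
  Position 6: "b" => MATCH
  Position 7: "c" => no
Total occurrences: 4

4


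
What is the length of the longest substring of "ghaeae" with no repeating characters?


Input: "ghaeae"
Sliding window (track last position of each char):
  Position 0 ('g'): window [0,0] length 1 -- new best
  Position 1 ('h'): window [0,1] length 2 -- new best
  Position 2 ('a'): window [0,2] length 3 -- new best
  Position 3 ('e'): window [0,3] length 4 -- new best
  Position 4 ('a'): repeat (last at 2), move window start to 3
  Position 4 ('a'): window [3,4] length 2
  Position 5 ('e'): repeat (last at 3), move window start to 4
  Position 5 ('e'): window [4,5] length 2
Longest substring with no repeats: "ghae" with length 4

4


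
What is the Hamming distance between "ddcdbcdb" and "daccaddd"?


Comparing "ddcdbcdb" and "daccaddd" position by position:
  Position 0: 'd' vs 'd' => same
  Position 1: 'd' vs 'a' => differ
  Position 2: 'c' vs 'c' => same
  Position 3: 'd' vs 'c' => differ
  Position 4: 'b' vs 'a' => differ
  Position 5: 'c' vs 'd' => differ
  Position 6: 'd' vs 'd' => same
  Position 7: 'b' vs 'd' => differ
Total differences (Hamming distance): 5

5


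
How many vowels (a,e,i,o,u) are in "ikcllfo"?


Input: ikcllfo
Checking each character:
  'i' at position 0: vowel (running total: 1)
  'k' at position 1: consonant
  'c' at position 2: consonant
  'l' at position 3: consonant
  'l' at position 4: consonant
  'f' at position 5: consonant
  'o' at position 6: vowel (running total: 2)
Total vowels: 2

2


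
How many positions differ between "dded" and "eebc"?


Comparing "dded" and "eebc" position by position:
  Position 0: 'd' vs 'e' => DIFFER
  Position 1: 'd' vs 'e' => DIFFER
  Position 2: 'e' vs 'b' => DIFFER
  Position 3: 'd' vs 'c' => DIFFER
Positions that differ: 4

4


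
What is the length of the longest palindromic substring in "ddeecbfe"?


Input: "ddeecbfe"
Checking substrings for palindromes:
  [0:2] "dd" (len 2) => palindrome
  [2:4] "ee" (len 2) => palindrome
Longest palindromic substring: "dd" with length 2

2


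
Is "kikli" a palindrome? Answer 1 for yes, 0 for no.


Input: kikli
Reversed: ilkik
  Compare pos 0 ('k') with pos 4 ('i'): MISMATCH
  Compare pos 1 ('i') with pos 3 ('l'): MISMATCH
Result: not a palindrome

0


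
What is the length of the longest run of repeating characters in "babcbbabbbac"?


Input: "babcbbabbbac"
Scanning for longest run:
  Position 1 ('a'): new char, reset run to 1
  Position 2 ('b'): new char, reset run to 1
  Position 3 ('c'): new char, reset run to 1
  Position 4 ('b'): new char, reset run to 1
  Position 5 ('b'): continues run of 'b', length=2
  Position 6 ('a'): new char, reset run to 1
  Position 7 ('b'): new char, reset run to 1
  Position 8 ('b'): continues run of 'b', length=2
  Position 9 ('b'): continues run of 'b', length=3
  Position 10 ('a'): new char, reset run to 1
  Position 11 ('c'): new char, reset run to 1
Longest run: 'b' with length 3

3


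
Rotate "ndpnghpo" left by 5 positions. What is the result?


Input: "ndpnghpo", rotate left by 5
First 5 characters: "ndpng"
Remaining characters: "hpo"
Concatenate remaining + first: "hpo" + "ndpng" = "hpondpng"

hpondpng


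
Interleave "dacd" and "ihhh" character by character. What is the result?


Interleaving "dacd" and "ihhh":
  Position 0: 'd' from first, 'i' from second => "di"
  Position 1: 'a' from first, 'h' from second => "ah"
  Position 2: 'c' from first, 'h' from second => "ch"
  Position 3: 'd' from first, 'h' from second => "dh"
Result: diahchdh

diahchdh


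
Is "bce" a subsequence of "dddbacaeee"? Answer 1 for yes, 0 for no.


Check if "bce" is a subsequence of "dddbacaeee"
Greedy scan:
  Position 0 ('d'): no match needed
  Position 1 ('d'): no match needed
  Position 2 ('d'): no match needed
  Position 3 ('b'): matches sub[0] = 'b'
  Position 4 ('a'): no match needed
  Position 5 ('c'): matches sub[1] = 'c'
  Position 6 ('a'): no match needed
  Position 7 ('e'): matches sub[2] = 'e'
  Position 8 ('e'): no match needed
  Position 9 ('e'): no match needed
All 3 characters matched => is a subsequence

1


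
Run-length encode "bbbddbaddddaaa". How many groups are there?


Input: bbbddbaddddaaa
Scanning for consecutive runs:
  Group 1: 'b' x 3 (positions 0-2)
  Group 2: 'd' x 2 (positions 3-4)
  Group 3: 'b' x 1 (positions 5-5)
  Group 4: 'a' x 1 (positions 6-6)
  Group 5: 'd' x 4 (positions 7-10)
  Group 6: 'a' x 3 (positions 11-13)
Total groups: 6

6


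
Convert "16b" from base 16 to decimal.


Input: "16b" in base 16
Positional expansion:
  Digit '1' (value 1) x 16^2 = 256
  Digit '6' (value 6) x 16^1 = 96
  Digit 'b' (value 11) x 16^0 = 11
Sum = 363

363


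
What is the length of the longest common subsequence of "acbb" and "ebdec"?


LCS of "acbb" and "ebdec"
DP table:
           e    b    d    e    c
      0    0    0    0    0    0
  a   0    0    0    0    0    0
  c   0    0    0    0    0    1
  b   0    0    1    1    1    1
  b   0    0    1    1    1    1
LCS length = dp[4][5] = 1

1


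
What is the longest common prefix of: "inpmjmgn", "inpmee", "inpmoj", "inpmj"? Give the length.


Words: inpmjmgn, inpmee, inpmoj, inpmj
  Position 0: all 'i' => match
  Position 1: all 'n' => match
  Position 2: all 'p' => match
  Position 3: all 'm' => match
  Position 4: ('j', 'e', 'o', 'j') => mismatch, stop
LCP = "inpm" (length 4)

4


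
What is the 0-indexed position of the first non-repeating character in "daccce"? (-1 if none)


Input: daccce
Character frequencies:
  'a': 1
  'c': 3
  'd': 1
  'e': 1
Scanning left to right for freq == 1:
  Position 0 ('d'): unique! => answer = 0

0


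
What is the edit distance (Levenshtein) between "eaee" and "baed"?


Computing edit distance: "eaee" -> "baed"
DP table:
           b    a    e    d
      0    1    2    3    4
  e   1    1    2    2    3
  a   2    2    1    2    3
  e   3    3    2    1    2
  e   4    4    3    2    2
Edit distance = dp[4][4] = 2

2


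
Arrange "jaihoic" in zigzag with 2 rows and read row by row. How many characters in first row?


Zigzag "jaihoic" into 2 rows:
Placing characters:
  'j' => row 0
  'a' => row 1
  'i' => row 0
  'h' => row 1
  'o' => row 0
  'i' => row 1
  'c' => row 0
Rows:
  Row 0: "jioc"
  Row 1: "ahi"
First row length: 4

4


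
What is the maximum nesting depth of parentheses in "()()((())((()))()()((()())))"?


Input: "()()((())((()))()()((()())))"
Tracking depth:
  Position 0 '(': depth becomes 1
  Position 1 ')': depth becomes 0
  Position 2 '(': depth becomes 1
  Position 3 ')': depth becomes 0
  Position 4 '(': depth becomes 1
  Position 5 '(': depth becomes 2
  Position 6 '(': depth becomes 3
  Position 7 ')': depth becomes 2
  Position 8 ')': depth becomes 1
  Position 9 '(': depth becomes 2
  Position 10 '(': depth becomes 3
  Position 11 '(': depth becomes 4
  Position 12 ')': depth becomes 3
  Position 13 ')': depth becomes 2
  Position 14 ')': depth becomes 1
  Position 15 '(': depth becomes 2
  Position 16 ')': depth becomes 1
  Position 17 '(': depth becomes 2
  Position 18 ')': depth becomes 1
  Position 19 '(': depth becomes 2
  Position 20 '(': depth becomes 3
  Position 21 '(': depth becomes 4
  Position 22 ')': depth becomes 3
  Position 23 '(': depth becomes 4
  Position 24 ')': depth becomes 3
  Position 25 ')': depth becomes 2
  Position 26 ')': depth becomes 1
  Position 27 ')': depth becomes 0
Maximum depth reached: 4

4


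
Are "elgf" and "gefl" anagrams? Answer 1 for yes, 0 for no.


Strings: "elgf", "gefl"
Sorted first:  efgl
Sorted second: efgl
Sorted forms match => anagrams

1


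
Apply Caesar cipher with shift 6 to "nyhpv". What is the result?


Caesar cipher: shift "nyhpv" by 6
  'n' (pos 13) + 6 = pos 19 = 't'
  'y' (pos 24) + 6 = pos 4 = 'e'
  'h' (pos 7) + 6 = pos 13 = 'n'
  'p' (pos 15) + 6 = pos 21 = 'v'
  'v' (pos 21) + 6 = pos 1 = 'b'
Result: tenvb

tenvb


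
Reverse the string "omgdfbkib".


Input: omgdfbkib
Reading characters right to left:
  Position 8: 'b'
  Position 7: 'i'
  Position 6: 'k'
  Position 5: 'b'
  Position 4: 'f'
  Position 3: 'd'
  Position 2: 'g'
  Position 1: 'm'
  Position 0: 'o'
Reversed: bikbfdgmo

bikbfdgmo


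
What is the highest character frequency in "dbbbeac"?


Input: dbbbeac
Character counts:
  'a': 1
  'b': 3
  'c': 1
  'd': 1
  'e': 1
Maximum frequency: 3

3


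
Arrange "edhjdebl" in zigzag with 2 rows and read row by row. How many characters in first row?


Zigzag "edhjdebl" into 2 rows:
Placing characters:
  'e' => row 0
  'd' => row 1
  'h' => row 0
  'j' => row 1
  'd' => row 0
  'e' => row 1
  'b' => row 0
  'l' => row 1
Rows:
  Row 0: "ehdb"
  Row 1: "djel"
First row length: 4

4


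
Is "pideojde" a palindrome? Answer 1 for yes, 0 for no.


Input: pideojde
Reversed: edjoedip
  Compare pos 0 ('p') with pos 7 ('e'): MISMATCH
  Compare pos 1 ('i') with pos 6 ('d'): MISMATCH
  Compare pos 2 ('d') with pos 5 ('j'): MISMATCH
  Compare pos 3 ('e') with pos 4 ('o'): MISMATCH
Result: not a palindrome

0


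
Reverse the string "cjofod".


Input: cjofod
Reading characters right to left:
  Position 5: 'd'
  Position 4: 'o'
  Position 3: 'f'
  Position 2: 'o'
  Position 1: 'j'
  Position 0: 'c'
Reversed: dofojc

dofojc


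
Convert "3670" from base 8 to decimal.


Input: "3670" in base 8
Positional expansion:
  Digit '3' (value 3) x 8^3 = 1536
  Digit '6' (value 6) x 8^2 = 384
  Digit '7' (value 7) x 8^1 = 56
  Digit '0' (value 0) x 8^0 = 0
Sum = 1976

1976


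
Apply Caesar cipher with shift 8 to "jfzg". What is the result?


Caesar cipher: shift "jfzg" by 8
  'j' (pos 9) + 8 = pos 17 = 'r'
  'f' (pos 5) + 8 = pos 13 = 'n'
  'z' (pos 25) + 8 = pos 7 = 'h'
  'g' (pos 6) + 8 = pos 14 = 'o'
Result: rnho

rnho


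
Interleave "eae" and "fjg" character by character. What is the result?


Interleaving "eae" and "fjg":
  Position 0: 'e' from first, 'f' from second => "ef"
  Position 1: 'a' from first, 'j' from second => "aj"
  Position 2: 'e' from first, 'g' from second => "eg"
Result: efajeg

efajeg


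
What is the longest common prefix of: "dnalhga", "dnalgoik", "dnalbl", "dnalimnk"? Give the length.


Words: dnalhga, dnalgoik, dnalbl, dnalimnk
  Position 0: all 'd' => match
  Position 1: all 'n' => match
  Position 2: all 'a' => match
  Position 3: all 'l' => match
  Position 4: ('h', 'g', 'b', 'i') => mismatch, stop
LCP = "dnal" (length 4)

4


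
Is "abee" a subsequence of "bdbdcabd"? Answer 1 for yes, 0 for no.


Check if "abee" is a subsequence of "bdbdcabd"
Greedy scan:
  Position 0 ('b'): no match needed
  Position 1 ('d'): no match needed
  Position 2 ('b'): no match needed
  Position 3 ('d'): no match needed
  Position 4 ('c'): no match needed
  Position 5 ('a'): matches sub[0] = 'a'
  Position 6 ('b'): matches sub[1] = 'b'
  Position 7 ('d'): no match needed
Only matched 2/4 characters => not a subsequence

0


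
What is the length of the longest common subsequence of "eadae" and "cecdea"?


LCS of "eadae" and "cecdea"
DP table:
           c    e    c    d    e    a
      0    0    0    0    0    0    0
  e   0    0    1    1    1    1    1
  a   0    0    1    1    1    1    2
  d   0    0    1    1    2    2    2
  a   0    0    1    1    2    2    3
  e   0    0    1    1    2    3    3
LCS length = dp[5][6] = 3

3


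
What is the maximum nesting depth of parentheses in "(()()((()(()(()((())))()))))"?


Input: "(()()((()(()(()((())))()))))"
Tracking depth:
  Position 0 '(': depth becomes 1
  Position 1 '(': depth becomes 2
  Position 2 ')': depth becomes 1
  Position 3 '(': depth becomes 2
  Position 4 ')': depth becomes 1
  Position 5 '(': depth becomes 2
  Position 6 '(': depth becomes 3
  Position 7 '(': depth becomes 4
  Position 8 ')': depth becomes 3
  Position 9 '(': depth becomes 4
  Position 10 '(': depth becomes 5
  Position 11 ')': depth becomes 4
  Position 12 '(': depth becomes 5
  Position 13 '(': depth becomes 6
  Position 14 ')': depth becomes 5
  Position 15 '(': depth becomes 6
  Position 16 '(': depth becomes 7
  Position 17 '(': depth becomes 8
  Position 18 ')': depth becomes 7
  Position 19 ')': depth becomes 6
  Position 20 ')': depth becomes 5
  Position 21 ')': depth becomes 4
  Position 22 '(': depth becomes 5
  Position 23 ')': depth becomes 4
  Position 24 ')': depth becomes 3
  Position 25 ')': depth becomes 2
  Position 26 ')': depth becomes 1
  Position 27 ')': depth becomes 0
Maximum depth reached: 8

8


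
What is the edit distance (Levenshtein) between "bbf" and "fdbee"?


Computing edit distance: "bbf" -> "fdbee"
DP table:
           f    d    b    e    e
      0    1    2    3    4    5
  b   1    1    2    2    3    4
  b   2    2    2    2    3    4
  f   3    2    3    3    3    4
Edit distance = dp[3][5] = 4

4


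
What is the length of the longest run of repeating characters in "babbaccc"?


Input: "babbaccc"
Scanning for longest run:
  Position 1 ('a'): new char, reset run to 1
  Position 2 ('b'): new char, reset run to 1
  Position 3 ('b'): continues run of 'b', length=2
  Position 4 ('a'): new char, reset run to 1
  Position 5 ('c'): new char, reset run to 1
  Position 6 ('c'): continues run of 'c', length=2
  Position 7 ('c'): continues run of 'c', length=3
Longest run: 'c' with length 3

3


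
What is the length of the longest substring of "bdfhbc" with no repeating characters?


Input: "bdfhbc"
Sliding window (track last position of each char):
  Position 0 ('b'): window [0,0] length 1 -- new best
  Position 1 ('d'): window [0,1] length 2 -- new best
  Position 2 ('f'): window [0,2] length 3 -- new best
  Position 3 ('h'): window [0,3] length 4 -- new best
  Position 4 ('b'): repeat (last at 0), move window start to 1
  Position 4 ('b'): window [1,4] length 4
  Position 5 ('c'): window [1,5] length 5 -- new best
Longest substring with no repeats: "dfhbc" with length 5

5


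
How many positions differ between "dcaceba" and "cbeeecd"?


Comparing "dcaceba" and "cbeeecd" position by position:
  Position 0: 'd' vs 'c' => DIFFER
  Position 1: 'c' vs 'b' => DIFFER
  Position 2: 'a' vs 'e' => DIFFER
  Position 3: 'c' vs 'e' => DIFFER
  Position 4: 'e' vs 'e' => same
  Position 5: 'b' vs 'c' => DIFFER
  Position 6: 'a' vs 'd' => DIFFER
Positions that differ: 6

6


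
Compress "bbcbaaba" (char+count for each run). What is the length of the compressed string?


Input: bbcbaaba
Runs:
  'b' x 2 => "b2"
  'c' x 1 => "c1"
  'b' x 1 => "b1"
  'a' x 2 => "a2"
  'b' x 1 => "b1"
  'a' x 1 => "a1"
Compressed: "b2c1b1a2b1a1"
Compressed length: 12

12


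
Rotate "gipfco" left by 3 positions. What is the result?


Input: "gipfco", rotate left by 3
First 3 characters: "gip"
Remaining characters: "fco"
Concatenate remaining + first: "fco" + "gip" = "fcogip"

fcogip


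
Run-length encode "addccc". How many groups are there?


Input: addccc
Scanning for consecutive runs:
  Group 1: 'a' x 1 (positions 0-0)
  Group 2: 'd' x 2 (positions 1-2)
  Group 3: 'c' x 3 (positions 3-5)
Total groups: 3

3


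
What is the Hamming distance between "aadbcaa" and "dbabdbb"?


Comparing "aadbcaa" and "dbabdbb" position by position:
  Position 0: 'a' vs 'd' => differ
  Position 1: 'a' vs 'b' => differ
  Position 2: 'd' vs 'a' => differ
  Position 3: 'b' vs 'b' => same
  Position 4: 'c' vs 'd' => differ
  Position 5: 'a' vs 'b' => differ
  Position 6: 'a' vs 'b' => differ
Total differences (Hamming distance): 6

6


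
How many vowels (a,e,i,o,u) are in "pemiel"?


Input: pemiel
Checking each character:
  'p' at position 0: consonant
  'e' at position 1: vowel (running total: 1)
  'm' at position 2: consonant
  'i' at position 3: vowel (running total: 2)
  'e' at position 4: vowel (running total: 3)
  'l' at position 5: consonant
Total vowels: 3

3


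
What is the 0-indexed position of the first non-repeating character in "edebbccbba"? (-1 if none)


Input: edebbccbba
Character frequencies:
  'a': 1
  'b': 4
  'c': 2
  'd': 1
  'e': 2
Scanning left to right for freq == 1:
  Position 0 ('e'): freq=2, skip
  Position 1 ('d'): unique! => answer = 1

1


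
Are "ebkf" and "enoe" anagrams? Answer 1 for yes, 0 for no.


Strings: "ebkf", "enoe"
Sorted first:  befk
Sorted second: eeno
Differ at position 0: 'b' vs 'e' => not anagrams

0


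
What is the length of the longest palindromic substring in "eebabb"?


Input: "eebabb"
Checking substrings for palindromes:
  [2:5] "bab" (len 3) => palindrome
  [0:2] "ee" (len 2) => palindrome
  [4:6] "bb" (len 2) => palindrome
Longest palindromic substring: "bab" with length 3

3


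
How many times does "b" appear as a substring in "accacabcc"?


Searching for "b" in "accacabcc"
Scanning each position:
  Position 0: "a" => no
  Position 1: "c" => no
  Position 2: "c" => no
  Position 3: "a" => no
  Position 4: "c" => no
  Position 5: "a" => no
  Position 6: "b" => MATCH
  Position 7: "c" => no
  Position 8: "c" => no
Total occurrences: 1

1


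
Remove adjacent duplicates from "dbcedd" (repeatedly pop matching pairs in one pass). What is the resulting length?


Input: dbcedd
Stack-based adjacent duplicate removal:
  Read 'd': push. Stack: d
  Read 'b': push. Stack: db
  Read 'c': push. Stack: dbc
  Read 'e': push. Stack: dbce
  Read 'd': push. Stack: dbced
  Read 'd': matches stack top 'd' => pop. Stack: dbce
Final stack: "dbce" (length 4)

4


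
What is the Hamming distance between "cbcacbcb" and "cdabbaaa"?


Comparing "cbcacbcb" and "cdabbaaa" position by position:
  Position 0: 'c' vs 'c' => same
  Position 1: 'b' vs 'd' => differ
  Position 2: 'c' vs 'a' => differ
  Position 3: 'a' vs 'b' => differ
  Position 4: 'c' vs 'b' => differ
  Position 5: 'b' vs 'a' => differ
  Position 6: 'c' vs 'a' => differ
  Position 7: 'b' vs 'a' => differ
Total differences (Hamming distance): 7

7


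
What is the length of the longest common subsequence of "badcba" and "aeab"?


LCS of "badcba" and "aeab"
DP table:
           a    e    a    b
      0    0    0    0    0
  b   0    0    0    0    1
  a   0    1    1    1    1
  d   0    1    1    1    1
  c   0    1    1    1    1
  b   0    1    1    1    2
  a   0    1    1    2    2
LCS length = dp[6][4] = 2

2


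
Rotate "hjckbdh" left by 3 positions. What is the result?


Input: "hjckbdh", rotate left by 3
First 3 characters: "hjc"
Remaining characters: "kbdh"
Concatenate remaining + first: "kbdh" + "hjc" = "kbdhhjc"

kbdhhjc


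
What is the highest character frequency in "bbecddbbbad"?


Input: bbecddbbbad
Character counts:
  'a': 1
  'b': 5
  'c': 1
  'd': 3
  'e': 1
Maximum frequency: 5

5


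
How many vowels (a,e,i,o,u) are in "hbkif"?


Input: hbkif
Checking each character:
  'h' at position 0: consonant
  'b' at position 1: consonant
  'k' at position 2: consonant
  'i' at position 3: vowel (running total: 1)
  'f' at position 4: consonant
Total vowels: 1

1


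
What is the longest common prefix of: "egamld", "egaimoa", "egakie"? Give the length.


Words: egamld, egaimoa, egakie
  Position 0: all 'e' => match
  Position 1: all 'g' => match
  Position 2: all 'a' => match
  Position 3: ('m', 'i', 'k') => mismatch, stop
LCP = "ega" (length 3)

3


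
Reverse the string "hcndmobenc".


Input: hcndmobenc
Reading characters right to left:
  Position 9: 'c'
  Position 8: 'n'
  Position 7: 'e'
  Position 6: 'b'
  Position 5: 'o'
  Position 4: 'm'
  Position 3: 'd'
  Position 2: 'n'
  Position 1: 'c'
  Position 0: 'h'
Reversed: cnebomdnch

cnebomdnch


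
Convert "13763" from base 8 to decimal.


Input: "13763" in base 8
Positional expansion:
  Digit '1' (value 1) x 8^4 = 4096
  Digit '3' (value 3) x 8^3 = 1536
  Digit '7' (value 7) x 8^2 = 448
  Digit '6' (value 6) x 8^1 = 48
  Digit '3' (value 3) x 8^0 = 3
Sum = 6131

6131


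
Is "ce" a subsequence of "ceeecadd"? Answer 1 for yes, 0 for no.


Check if "ce" is a subsequence of "ceeecadd"
Greedy scan:
  Position 0 ('c'): matches sub[0] = 'c'
  Position 1 ('e'): matches sub[1] = 'e'
  Position 2 ('e'): no match needed
  Position 3 ('e'): no match needed
  Position 4 ('c'): no match needed
  Position 5 ('a'): no match needed
  Position 6 ('d'): no match needed
  Position 7 ('d'): no match needed
All 2 characters matched => is a subsequence

1


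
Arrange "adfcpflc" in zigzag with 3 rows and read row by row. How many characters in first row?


Zigzag "adfcpflc" into 3 rows:
Placing characters:
  'a' => row 0
  'd' => row 1
  'f' => row 2
  'c' => row 1
  'p' => row 0
  'f' => row 1
  'l' => row 2
  'c' => row 1
Rows:
  Row 0: "ap"
  Row 1: "dcfc"
  Row 2: "fl"
First row length: 2

2


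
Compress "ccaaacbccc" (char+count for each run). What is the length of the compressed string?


Input: ccaaacbccc
Runs:
  'c' x 2 => "c2"
  'a' x 3 => "a3"
  'c' x 1 => "c1"
  'b' x 1 => "b1"
  'c' x 3 => "c3"
Compressed: "c2a3c1b1c3"
Compressed length: 10

10


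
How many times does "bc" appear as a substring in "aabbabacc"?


Searching for "bc" in "aabbabacc"
Scanning each position:
  Position 0: "aa" => no
  Position 1: "ab" => no
  Position 2: "bb" => no
  Position 3: "ba" => no
  Position 4: "ab" => no
  Position 5: "ba" => no
  Position 6: "ac" => no
  Position 7: "cc" => no
Total occurrences: 0

0


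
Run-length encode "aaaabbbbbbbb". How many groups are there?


Input: aaaabbbbbbbb
Scanning for consecutive runs:
  Group 1: 'a' x 4 (positions 0-3)
  Group 2: 'b' x 8 (positions 4-11)
Total groups: 2

2


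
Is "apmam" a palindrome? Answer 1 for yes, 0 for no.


Input: apmam
Reversed: mampa
  Compare pos 0 ('a') with pos 4 ('m'): MISMATCH
  Compare pos 1 ('p') with pos 3 ('a'): MISMATCH
Result: not a palindrome

0


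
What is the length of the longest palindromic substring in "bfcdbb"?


Input: "bfcdbb"
Checking substrings for palindromes:
  [4:6] "bb" (len 2) => palindrome
Longest palindromic substring: "bb" with length 2

2


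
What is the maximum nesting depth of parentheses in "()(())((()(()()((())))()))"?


Input: "()(())((()(()()((())))()))"
Tracking depth:
  Position 0 '(': depth becomes 1
  Position 1 ')': depth becomes 0
  Position 2 '(': depth becomes 1
  Position 3 '(': depth becomes 2
  Position 4 ')': depth becomes 1
  Position 5 ')': depth becomes 0
  Position 6 '(': depth becomes 1
  Position 7 '(': depth becomes 2
  Position 8 '(': depth becomes 3
  Position 9 ')': depth becomes 2
  Position 10 '(': depth becomes 3
  Position 11 '(': depth becomes 4
  Position 12 ')': depth becomes 3
  Position 13 '(': depth becomes 4
  Position 14 ')': depth becomes 3
  Position 15 '(': depth becomes 4
  Position 16 '(': depth becomes 5
  Position 17 '(': depth becomes 6
  Position 18 ')': depth becomes 5
  Position 19 ')': depth becomes 4
  Position 20 ')': depth becomes 3
  Position 21 ')': depth becomes 2
  Position 22 '(': depth becomes 3
  Position 23 ')': depth becomes 2
  Position 24 ')': depth becomes 1
  Position 25 ')': depth becomes 0
Maximum depth reached: 6

6


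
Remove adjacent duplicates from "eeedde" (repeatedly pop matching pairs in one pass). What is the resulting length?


Input: eeedde
Stack-based adjacent duplicate removal:
  Read 'e': push. Stack: e
  Read 'e': matches stack top 'e' => pop. Stack: (empty)
  Read 'e': push. Stack: e
  Read 'd': push. Stack: ed
  Read 'd': matches stack top 'd' => pop. Stack: e
  Read 'e': matches stack top 'e' => pop. Stack: (empty)
Final stack: "" (length 0)

0


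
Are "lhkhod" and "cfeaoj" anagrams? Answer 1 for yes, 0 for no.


Strings: "lhkhod", "cfeaoj"
Sorted first:  dhhklo
Sorted second: acefjo
Differ at position 0: 'd' vs 'a' => not anagrams

0


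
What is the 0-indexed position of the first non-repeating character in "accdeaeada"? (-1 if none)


Input: accdeaeada
Character frequencies:
  'a': 4
  'c': 2
  'd': 2
  'e': 2
Scanning left to right for freq == 1:
  Position 0 ('a'): freq=4, skip
  Position 1 ('c'): freq=2, skip
  Position 2 ('c'): freq=2, skip
  Position 3 ('d'): freq=2, skip
  Position 4 ('e'): freq=2, skip
  Position 5 ('a'): freq=4, skip
  Position 6 ('e'): freq=2, skip
  Position 7 ('a'): freq=4, skip
  Position 8 ('d'): freq=2, skip
  Position 9 ('a'): freq=4, skip
  No unique character found => answer = -1

-1


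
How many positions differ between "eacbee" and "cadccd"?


Comparing "eacbee" and "cadccd" position by position:
  Position 0: 'e' vs 'c' => DIFFER
  Position 1: 'a' vs 'a' => same
  Position 2: 'c' vs 'd' => DIFFER
  Position 3: 'b' vs 'c' => DIFFER
  Position 4: 'e' vs 'c' => DIFFER
  Position 5: 'e' vs 'd' => DIFFER
Positions that differ: 5

5


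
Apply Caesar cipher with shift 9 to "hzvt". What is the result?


Caesar cipher: shift "hzvt" by 9
  'h' (pos 7) + 9 = pos 16 = 'q'
  'z' (pos 25) + 9 = pos 8 = 'i'
  'v' (pos 21) + 9 = pos 4 = 'e'
  't' (pos 19) + 9 = pos 2 = 'c'
Result: qiec

qiec


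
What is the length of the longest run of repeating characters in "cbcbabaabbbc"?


Input: "cbcbabaabbbc"
Scanning for longest run:
  Position 1 ('b'): new char, reset run to 1
  Position 2 ('c'): new char, reset run to 1
  Position 3 ('b'): new char, reset run to 1
  Position 4 ('a'): new char, reset run to 1
  Position 5 ('b'): new char, reset run to 1
  Position 6 ('a'): new char, reset run to 1
  Position 7 ('a'): continues run of 'a', length=2
  Position 8 ('b'): new char, reset run to 1
  Position 9 ('b'): continues run of 'b', length=2
  Position 10 ('b'): continues run of 'b', length=3
  Position 11 ('c'): new char, reset run to 1
Longest run: 'b' with length 3

3


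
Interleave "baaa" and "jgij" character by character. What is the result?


Interleaving "baaa" and "jgij":
  Position 0: 'b' from first, 'j' from second => "bj"
  Position 1: 'a' from first, 'g' from second => "ag"
  Position 2: 'a' from first, 'i' from second => "ai"
  Position 3: 'a' from first, 'j' from second => "aj"
Result: bjagaiaj

bjagaiaj


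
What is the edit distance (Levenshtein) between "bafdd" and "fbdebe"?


Computing edit distance: "bafdd" -> "fbdebe"
DP table:
           f    b    d    e    b    e
      0    1    2    3    4    5    6
  b   1    1    1    2    3    4    5
  a   2    2    2    2    3    4    5
  f   3    2    3    3    3    4    5
  d   4    3    3    3    4    4    5
  d   5    4    4    3    4    5    5
Edit distance = dp[5][6] = 5

5


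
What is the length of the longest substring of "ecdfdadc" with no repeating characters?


Input: "ecdfdadc"
Sliding window (track last position of each char):
  Position 0 ('e'): window [0,0] length 1 -- new best
  Position 1 ('c'): window [0,1] length 2 -- new best
  Position 2 ('d'): window [0,2] length 3 -- new best
  Position 3 ('f'): window [0,3] length 4 -- new best
  Position 4 ('d'): repeat (last at 2), move window start to 3
  Position 4 ('d'): window [3,4] length 2
  Position 5 ('a'): window [3,5] length 3
  Position 6 ('d'): repeat (last at 4), move window start to 5
  Position 6 ('d'): window [5,6] length 2
  Position 7 ('c'): window [5,7] length 3
Longest substring with no repeats: "ecdf" with length 4

4


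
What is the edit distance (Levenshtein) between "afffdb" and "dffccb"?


Computing edit distance: "afffdb" -> "dffccb"
DP table:
           d    f    f    c    c    b
      0    1    2    3    4    5    6
  a   1    1    2    3    4    5    6
  f   2    2    1    2    3    4    5
  f   3    3    2    1    2    3    4
  f   4    4    3    2    2    3    4
  d   5    4    4    3    3    3    4
  b   6    5    5    4    4    4    3
Edit distance = dp[6][6] = 3

3


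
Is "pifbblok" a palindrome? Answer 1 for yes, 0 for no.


Input: pifbblok
Reversed: kolbbfip
  Compare pos 0 ('p') with pos 7 ('k'): MISMATCH
  Compare pos 1 ('i') with pos 6 ('o'): MISMATCH
  Compare pos 2 ('f') with pos 5 ('l'): MISMATCH
  Compare pos 3 ('b') with pos 4 ('b'): match
Result: not a palindrome

0


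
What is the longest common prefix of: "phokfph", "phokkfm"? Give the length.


Words: phokfph, phokkfm
  Position 0: all 'p' => match
  Position 1: all 'h' => match
  Position 2: all 'o' => match
  Position 3: all 'k' => match
  Position 4: ('f', 'k') => mismatch, stop
LCP = "phok" (length 4)

4


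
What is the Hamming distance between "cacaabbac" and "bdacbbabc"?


Comparing "cacaabbac" and "bdacbbabc" position by position:
  Position 0: 'c' vs 'b' => differ
  Position 1: 'a' vs 'd' => differ
  Position 2: 'c' vs 'a' => differ
  Position 3: 'a' vs 'c' => differ
  Position 4: 'a' vs 'b' => differ
  Position 5: 'b' vs 'b' => same
  Position 6: 'b' vs 'a' => differ
  Position 7: 'a' vs 'b' => differ
  Position 8: 'c' vs 'c' => same
Total differences (Hamming distance): 7

7


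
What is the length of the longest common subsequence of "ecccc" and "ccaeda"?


LCS of "ecccc" and "ccaeda"
DP table:
           c    c    a    e    d    a
      0    0    0    0    0    0    0
  e   0    0    0    0    1    1    1
  c   0    1    1    1    1    1    1
  c   0    1    2    2    2    2    2
  c   0    1    2    2    2    2    2
  c   0    1    2    2    2    2    2
LCS length = dp[5][6] = 2

2


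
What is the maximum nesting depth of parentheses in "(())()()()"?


Input: "(())()()()"
Tracking depth:
  Position 0 '(': depth becomes 1
  Position 1 '(': depth becomes 2
  Position 2 ')': depth becomes 1
  Position 3 ')': depth becomes 0
  Position 4 '(': depth becomes 1
  Position 5 ')': depth becomes 0
  Position 6 '(': depth becomes 1
  Position 7 ')': depth becomes 0
  Position 8 '(': depth becomes 1
  Position 9 ')': depth becomes 0
Maximum depth reached: 2

2


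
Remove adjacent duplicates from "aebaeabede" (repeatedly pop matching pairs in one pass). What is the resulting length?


Input: aebaeabede
Stack-based adjacent duplicate removal:
  Read 'a': push. Stack: a
  Read 'e': push. Stack: ae
  Read 'b': push. Stack: aeb
  Read 'a': push. Stack: aeba
  Read 'e': push. Stack: aebae
  Read 'a': push. Stack: aebaea
  Read 'b': push. Stack: aebaeab
  Read 'e': push. Stack: aebaeabe
  Read 'd': push. Stack: aebaeabed
  Read 'e': push. Stack: aebaeabede
Final stack: "aebaeabede" (length 10)

10


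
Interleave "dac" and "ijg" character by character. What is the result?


Interleaving "dac" and "ijg":
  Position 0: 'd' from first, 'i' from second => "di"
  Position 1: 'a' from first, 'j' from second => "aj"
  Position 2: 'c' from first, 'g' from second => "cg"
Result: diajcg

diajcg


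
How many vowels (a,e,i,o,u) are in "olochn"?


Input: olochn
Checking each character:
  'o' at position 0: vowel (running total: 1)
  'l' at position 1: consonant
  'o' at position 2: vowel (running total: 2)
  'c' at position 3: consonant
  'h' at position 4: consonant
  'n' at position 5: consonant
Total vowels: 2

2


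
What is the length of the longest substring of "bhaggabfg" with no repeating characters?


Input: "bhaggabfg"
Sliding window (track last position of each char):
  Position 0 ('b'): window [0,0] length 1 -- new best
  Position 1 ('h'): window [0,1] length 2 -- new best
  Position 2 ('a'): window [0,2] length 3 -- new best
  Position 3 ('g'): window [0,3] length 4 -- new best
  Position 4 ('g'): repeat (last at 3), move window start to 4
  Position 4 ('g'): window [4,4] length 1
  Position 5 ('a'): window [4,5] length 2
  Position 6 ('b'): window [4,6] length 3
  Position 7 ('f'): window [4,7] length 4
  Position 8 ('g'): repeat (last at 4), move window start to 5
  Position 8 ('g'): window [5,8] length 4
Longest substring with no repeats: "bhag" with length 4

4
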